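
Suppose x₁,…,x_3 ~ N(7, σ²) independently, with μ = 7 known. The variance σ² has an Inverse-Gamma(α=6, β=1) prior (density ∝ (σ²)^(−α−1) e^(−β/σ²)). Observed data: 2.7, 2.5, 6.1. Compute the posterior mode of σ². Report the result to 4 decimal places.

σ̂²_MAP = 2.4441

Sum of squared deviations about the known mean: SS = (2.7−7)² + (2.5−7)² + (6.1−7)² = 39.55.
The Normal likelihood contributes (σ²)^(−n/2) exp(−SS/(2σ²)), so the posterior is Inverse-Gamma(α + n/2, β + SS/2) = Inverse-Gamma(7.5, 20.775).
The mode of Inverse-Gamma(a, b) is b/(a+1) = 20.775/8.5 ≈ 2.4441.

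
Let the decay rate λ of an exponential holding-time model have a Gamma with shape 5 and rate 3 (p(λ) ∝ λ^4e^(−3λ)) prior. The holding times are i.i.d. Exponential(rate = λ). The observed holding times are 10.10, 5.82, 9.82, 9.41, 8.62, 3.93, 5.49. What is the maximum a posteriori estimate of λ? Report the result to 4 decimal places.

The Exponential(rate=λ) likelihood is ∝ λ^n e^(−λΣtᵢ). Here n = 7 and Σtᵢ = 10.10 + 5.82 + 9.82 + 9.41 + 8.62 + 3.93 + 5.49 = 53.19.
Posterior ∝ λ^4e^(−3λ) · λ^7e^(−53.19λ) = λ^11e^(−56.19λ), i.e. Gamma(12, 56.19).
Mode = (a−1)/b = 11/56.19 ≈ 0.1958.

λ̂_MAP = 0.1958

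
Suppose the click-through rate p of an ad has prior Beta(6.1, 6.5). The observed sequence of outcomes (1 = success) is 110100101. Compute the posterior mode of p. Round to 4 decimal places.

Prior: Beta(6.1, 6.5).
Data: 5 successes in 9 trials (from the sequence). The binomial likelihood contributes p^5(1−p)^4, so the posterior is Beta(6.1+5, 6.5+4) = Beta(11.1, 10.5).
For Beta(a, b) with a, b > 1 the mode is (a−1)/(a+b−2) = 10.1/19.6 ≈ 0.5153.

p̂_MAP = 0.5153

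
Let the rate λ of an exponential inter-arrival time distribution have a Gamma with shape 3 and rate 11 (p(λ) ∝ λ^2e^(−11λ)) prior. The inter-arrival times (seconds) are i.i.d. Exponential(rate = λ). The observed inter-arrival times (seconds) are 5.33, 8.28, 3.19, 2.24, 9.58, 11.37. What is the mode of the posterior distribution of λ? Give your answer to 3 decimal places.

λ̂_MAP = 0.157

The Exponential(rate=λ) likelihood is ∝ λ^n e^(−λΣtᵢ). Here n = 6 and Σtᵢ = 5.33 + 8.28 + 3.19 + 2.24 + 9.58 + 11.37 = 39.99.
Posterior ∝ λ^2e^(−11λ) · λ^6e^(−39.99λ) = λ^8e^(−50.99λ), i.e. Gamma(9, 50.99).
Mode = (a−1)/b = 8/50.99 ≈ 0.157.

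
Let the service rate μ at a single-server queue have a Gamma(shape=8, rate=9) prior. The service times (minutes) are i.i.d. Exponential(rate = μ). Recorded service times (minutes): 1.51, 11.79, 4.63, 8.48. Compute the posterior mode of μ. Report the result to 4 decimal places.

The Exponential(rate=μ) likelihood is ∝ μ^n e^(−μΣtᵢ). Here n = 4 and Σtᵢ = 1.51 + 11.79 + 4.63 + 8.48 = 26.41.
Posterior ∝ μ^7e^(−9μ) · μ^4e^(−26.41μ) = μ^11e^(−35.41μ), i.e. Gamma(12, 35.41).
Mode = (a−1)/b = 11/35.41 ≈ 0.3106.

μ̂_MAP = 0.3106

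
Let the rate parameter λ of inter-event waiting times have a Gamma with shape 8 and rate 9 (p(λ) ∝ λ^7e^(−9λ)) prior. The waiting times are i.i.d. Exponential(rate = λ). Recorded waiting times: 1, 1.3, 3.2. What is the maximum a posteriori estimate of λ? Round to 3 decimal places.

The Exponential(rate=λ) likelihood is ∝ λ^n e^(−λΣtᵢ). Here n = 3 and Σtᵢ = 1 + 1.3 + 3.2 = 5.5.
Posterior ∝ λ^7e^(−9λ) · λ^3e^(−5.5λ) = λ^10e^(−14.5λ), i.e. Gamma(11, 14.5).
Mode = (a−1)/b = 10/14.5 ≈ 0.690.

λ̂_MAP = 0.690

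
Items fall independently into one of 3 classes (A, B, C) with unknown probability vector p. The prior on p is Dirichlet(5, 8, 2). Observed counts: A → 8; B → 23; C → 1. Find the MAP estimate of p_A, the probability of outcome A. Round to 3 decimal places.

MAP estimate of p_A = 0.273

The posterior is Dirichlet(αᵢ + nᵢ) = Dirichlet(13, 31, 3).
For a Dirichlet(a₁,…,a_K) with all aᵢ > 1, the mode has j-th component (aⱼ − 1)/(Σaᵢ − K).
Here Σaᵢ = 47 and K = 3, so p_A = (13 − 1)/(47 − 3) = 12/44 ≈ 0.273.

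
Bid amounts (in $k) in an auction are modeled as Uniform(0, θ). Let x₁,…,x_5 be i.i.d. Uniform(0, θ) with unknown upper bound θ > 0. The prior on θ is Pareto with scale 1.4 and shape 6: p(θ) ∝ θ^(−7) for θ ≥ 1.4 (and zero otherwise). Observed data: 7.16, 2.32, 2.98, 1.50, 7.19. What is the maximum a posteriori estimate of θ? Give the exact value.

θ̂_MAP = 7.19

The Uniform(0, θ) likelihood is θ^(−n) for θ ≥ max(xᵢ), zero otherwise. Here max(xᵢ) = 7.19.
Posterior ∝ θ^(−7) · θ^(−5) = θ^(−12) on θ ≥ max(1.4, 7.19) = 7.19.
This density is strictly decreasing in θ, so the posterior mode lies at the lower boundary of the support.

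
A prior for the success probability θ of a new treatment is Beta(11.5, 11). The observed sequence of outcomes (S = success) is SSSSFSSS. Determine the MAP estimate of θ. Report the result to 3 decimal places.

Prior: Beta(11.5, 11).
Data: 7 successes in 8 trials (from the sequence). The binomial likelihood contributes θ^7(1−θ)^1, so the posterior is Beta(11.5+7, 11+1) = Beta(18.5, 12).
For Beta(a, b) with a, b > 1 the mode is (a−1)/(a+b−2) = 17.5/28.5 ≈ 0.614.

θ̂_MAP = 0.614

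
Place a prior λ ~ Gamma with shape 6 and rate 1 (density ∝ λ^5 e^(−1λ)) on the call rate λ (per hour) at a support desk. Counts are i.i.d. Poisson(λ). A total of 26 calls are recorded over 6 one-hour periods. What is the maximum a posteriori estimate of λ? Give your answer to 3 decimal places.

λ̂_MAP = 4.429

Σxᵢ = 26, n = 6.
Posterior ∝ λ^5e^(−1λ) · λ^26e^(−6λ) = λ^31e^(−7λ), i.e. Gamma(shape=32, rate=7).
The mode of a Gamma(a, b) with a ≥ 1 (shape–rate) is (a−1)/b = 31/7 ≈ 4.429.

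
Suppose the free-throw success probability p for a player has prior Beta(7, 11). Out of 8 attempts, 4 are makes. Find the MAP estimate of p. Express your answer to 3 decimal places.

p̂_MAP = 0.417

Prior: Beta(7, 11).
Data: 4 successes in 8 trials. The binomial likelihood contributes p^4(1−p)^4, so the posterior is Beta(7+4, 11+4) = Beta(11, 15).
For Beta(a, b) with a, b > 1 the mode is (a−1)/(a+b−2) = 10/24 ≈ 0.417.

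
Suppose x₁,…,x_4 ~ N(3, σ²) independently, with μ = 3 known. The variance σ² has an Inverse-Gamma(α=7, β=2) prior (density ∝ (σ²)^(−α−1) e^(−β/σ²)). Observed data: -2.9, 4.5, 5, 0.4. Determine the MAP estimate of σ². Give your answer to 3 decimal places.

σ̂²_MAP = 2.591

Sum of squared deviations about the known mean: SS = (-2.9−3)² + (4.5−3)² + (5−3)² + (0.4−3)² = 47.82.
The Normal likelihood contributes (σ²)^(−n/2) exp(−SS/(2σ²)), so the posterior is Inverse-Gamma(α + n/2, β + SS/2) = Inverse-Gamma(9, 25.91).
The mode of Inverse-Gamma(a, b) is b/(a+1) = 25.91/10 ≈ 2.591.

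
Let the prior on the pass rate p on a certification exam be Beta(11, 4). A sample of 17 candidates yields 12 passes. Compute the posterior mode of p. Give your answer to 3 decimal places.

p̂_MAP = 0.733

Prior: Beta(11, 4).
Data: 12 successes in 17 trials. The binomial likelihood contributes p^12(1−p)^5, so the posterior is Beta(11+12, 4+5) = Beta(23, 9).
For Beta(a, b) with a, b > 1 the mode is (a−1)/(a+b−2) = 22/30 ≈ 0.733.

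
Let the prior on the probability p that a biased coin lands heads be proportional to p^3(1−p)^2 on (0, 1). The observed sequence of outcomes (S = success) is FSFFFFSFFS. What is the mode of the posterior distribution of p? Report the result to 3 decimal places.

p̂_MAP = 0.400

The prior density ∝ p^3(1−p)^2 is the kernel of Beta(4, 3).
Data: 3 successes in 10 trials (from the sequence). The binomial likelihood contributes p^3(1−p)^7, so the posterior is Beta(4+3, 3+7) = Beta(7, 10).
For Beta(a, b) with a, b > 1 the mode is (a−1)/(a+b−2) = 6/15 ≈ 0.400.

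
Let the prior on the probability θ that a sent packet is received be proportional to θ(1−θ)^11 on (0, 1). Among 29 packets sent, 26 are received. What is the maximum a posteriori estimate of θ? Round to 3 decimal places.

θ̂_MAP = 0.659

The prior density ∝ θ(1−θ)^11 is the kernel of Beta(2, 12).
Data: 26 successes in 29 trials. The binomial likelihood contributes θ^26(1−θ)^3, so the posterior is Beta(2+26, 12+3) = Beta(28, 15).
For Beta(a, b) with a, b > 1 the mode is (a−1)/(a+b−2) = 27/41 ≈ 0.659.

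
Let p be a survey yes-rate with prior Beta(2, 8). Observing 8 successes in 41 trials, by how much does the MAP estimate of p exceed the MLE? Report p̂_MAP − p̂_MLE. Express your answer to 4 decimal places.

Posterior is Beta(10, 41); MAP = (10−1)/(51−2) = 9/49 ≈ 0.18367.
MLE ignores the prior: p̂_MLE = k/n = 8/41 ≈ 0.19512.
Difference = 9/49 − 8/41 = -23/2009 ≈ -0.0114.

MAP − MLE = -0.0114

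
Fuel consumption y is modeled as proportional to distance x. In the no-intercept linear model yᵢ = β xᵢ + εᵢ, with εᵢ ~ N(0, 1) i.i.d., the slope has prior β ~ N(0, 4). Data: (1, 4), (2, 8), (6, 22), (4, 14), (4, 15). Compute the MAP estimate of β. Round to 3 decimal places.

β̂_MAP = 3.659

log p(β | y) = −Σ(yᵢ − βxᵢ)²/(2·1) − β²/(2·4) + const.
Setting the derivative to zero: Σxᵢ(yᵢ − βxᵢ)/1 − β/4 = 0, so β = Σxᵢyᵢ / (Σxᵢ² + σ²/τ²).
Σxᵢyᵢ = 1·4 + 2·8 + 6·22 + 4·14 + 4·15 = 268; Σxᵢ² = 73; σ²/τ² = 0.25.
β̂_MAP = 268 / (73 + 0.25) = 268/73.25 ≈ 3.659.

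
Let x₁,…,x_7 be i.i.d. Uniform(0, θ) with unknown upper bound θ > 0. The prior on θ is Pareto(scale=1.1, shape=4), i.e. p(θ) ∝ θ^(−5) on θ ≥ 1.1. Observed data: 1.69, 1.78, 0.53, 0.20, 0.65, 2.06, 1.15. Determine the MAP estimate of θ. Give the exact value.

θ̂_MAP = 2.06

The Uniform(0, θ) likelihood is θ^(−n) for θ ≥ max(xᵢ), zero otherwise. Here max(xᵢ) = 2.06.
Posterior ∝ θ^(−5) · θ^(−7) = θ^(−12) on θ ≥ max(1.1, 2.06) = 2.06.
This density is strictly decreasing in θ, so the posterior mode lies at the lower boundary of the support.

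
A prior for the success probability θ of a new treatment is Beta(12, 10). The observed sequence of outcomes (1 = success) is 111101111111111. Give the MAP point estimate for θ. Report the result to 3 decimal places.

θ̂_MAP = 0.714

Prior: Beta(12, 10).
Data: 14 successes in 15 trials (from the sequence). The binomial likelihood contributes θ^14(1−θ)^1, so the posterior is Beta(12+14, 10+1) = Beta(26, 11).
For Beta(a, b) with a, b > 1 the mode is (a−1)/(a+b−2) = 25/35 ≈ 0.714.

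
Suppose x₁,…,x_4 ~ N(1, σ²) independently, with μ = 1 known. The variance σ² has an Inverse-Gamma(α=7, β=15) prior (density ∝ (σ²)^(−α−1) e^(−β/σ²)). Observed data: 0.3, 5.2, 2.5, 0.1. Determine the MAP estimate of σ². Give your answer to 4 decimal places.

Sum of squared deviations about the known mean: SS = (0.3−1)² + (5.2−1)² + (2.5−1)² + (0.1−1)² = 21.19.
The Normal likelihood contributes (σ²)^(−n/2) exp(−SS/(2σ²)), so the posterior is Inverse-Gamma(α + n/2, β + SS/2) = Inverse-Gamma(9, 25.595).
The mode of Inverse-Gamma(a, b) is b/(a+1) = 25.595/10 ≈ 2.5595.

σ̂²_MAP = 2.5595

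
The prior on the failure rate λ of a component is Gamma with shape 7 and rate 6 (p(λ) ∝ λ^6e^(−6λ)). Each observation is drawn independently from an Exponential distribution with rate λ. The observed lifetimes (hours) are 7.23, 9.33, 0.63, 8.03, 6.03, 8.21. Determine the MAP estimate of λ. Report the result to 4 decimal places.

λ̂_MAP = 0.2640

The Exponential(rate=λ) likelihood is ∝ λ^n e^(−λΣtᵢ). Here n = 6 and Σtᵢ = 7.23 + 9.33 + 0.63 + 8.03 + 6.03 + 8.21 = 39.46.
Posterior ∝ λ^6e^(−6λ) · λ^6e^(−39.46λ) = λ^12e^(−45.46λ), i.e. Gamma(13, 45.46).
Mode = (a−1)/b = 12/45.46 ≈ 0.2640.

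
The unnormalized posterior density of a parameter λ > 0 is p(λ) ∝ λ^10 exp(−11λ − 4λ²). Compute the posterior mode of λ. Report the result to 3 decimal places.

ℓ'(λ) = 10/λ − 11 − 8λ. Setting this to zero and multiplying by λ: 8λ² + 11λ − 10 = 0.
λ = (−11 + √(11² + 4·8·10)) / (2·8) = (−11 + √441) / 16 = (−11 + 21)/16 = 5/8.
ℓ''(λ) = −10/λ² − 8 < 0, confirming a maximum.

λ̂_MAP = 0.625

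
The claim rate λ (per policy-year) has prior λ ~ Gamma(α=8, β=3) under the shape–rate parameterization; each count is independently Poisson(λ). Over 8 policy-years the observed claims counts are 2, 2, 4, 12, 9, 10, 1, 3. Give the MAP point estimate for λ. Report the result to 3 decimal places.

λ̂_MAP = 4.545

Σxᵢ = 2+2+4+12+9+10+1+3 = 43, with n = 8.
Posterior ∝ λ^7e^(−3λ) · λ^43e^(−8λ) = λ^50e^(−11λ), i.e. Gamma(shape=51, rate=11).
The mode of a Gamma(a, b) with a ≥ 1 (shape–rate) is (a−1)/b = 50/11 ≈ 4.545.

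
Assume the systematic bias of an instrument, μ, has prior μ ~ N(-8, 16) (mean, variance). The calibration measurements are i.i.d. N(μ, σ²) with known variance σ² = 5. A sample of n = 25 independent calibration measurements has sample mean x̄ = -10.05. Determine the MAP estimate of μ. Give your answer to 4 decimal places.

n = 25, x̄ = -10.05.
For a Normal prior and Normal likelihood with known variance, the posterior is Normal; its mode equals its mean, the precision-weighted average.
Prior precision 1/σ₀² = 1/16 = 0.0625; data precision n/σ² = 25/5 = 5.
μ̂ = (0.0625·(-8) + 5·(-10.05)) / (0.0625 + 5) = (-50.75)/5.0625 = -812/81 ≈ -10.0247.

μ̂_MAP = -10.0247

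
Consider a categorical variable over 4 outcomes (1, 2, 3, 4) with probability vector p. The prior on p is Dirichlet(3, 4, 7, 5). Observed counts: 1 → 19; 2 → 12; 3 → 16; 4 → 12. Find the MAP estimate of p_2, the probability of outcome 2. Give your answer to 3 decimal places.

The posterior is Dirichlet(αᵢ + nᵢ) = Dirichlet(22, 16, 23, 17).
For a Dirichlet(a₁,…,a_K) with all aᵢ > 1, the mode has j-th component (aⱼ − 1)/(Σaᵢ − K).
Here Σaᵢ = 78 and K = 4, so p_2 = (16 − 1)/(78 − 4) = 15/74 ≈ 0.203.

MAP estimate: 0.203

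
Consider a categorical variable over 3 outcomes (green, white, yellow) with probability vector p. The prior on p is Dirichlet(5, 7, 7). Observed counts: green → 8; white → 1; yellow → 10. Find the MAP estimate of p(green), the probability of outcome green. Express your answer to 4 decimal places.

The posterior is Dirichlet(αᵢ + nᵢ) = Dirichlet(13, 8, 17).
For a Dirichlet(a₁,…,a_K) with all aᵢ > 1, the mode has j-th component (aⱼ − 1)/(Σaᵢ − K).
Here Σaᵢ = 38 and K = 3, so p(green) = (13 − 1)/(38 − 3) = 12/35 ≈ 0.3429.

MAP estimate of p(green) = 0.3429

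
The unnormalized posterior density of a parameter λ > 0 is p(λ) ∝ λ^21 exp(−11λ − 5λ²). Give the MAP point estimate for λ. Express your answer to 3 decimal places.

λ̂_MAP = 1.000

ℓ'(λ) = 21/λ − 11 − 10λ. Setting this to zero and multiplying by λ: 10λ² + 11λ − 21 = 0.
λ = (−11 + √(11² + 4·10·21)) / (2·10) = (−11 + √961) / 20 = (−11 + 31)/20 = 1.
ℓ''(λ) = −21/λ² − 10 < 0, confirming a maximum.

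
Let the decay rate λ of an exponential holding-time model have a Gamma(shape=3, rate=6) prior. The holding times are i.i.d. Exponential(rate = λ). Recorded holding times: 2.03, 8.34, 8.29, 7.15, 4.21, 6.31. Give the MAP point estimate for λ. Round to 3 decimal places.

λ̂_MAP = 0.189

The Exponential(rate=λ) likelihood is ∝ λ^n e^(−λΣtᵢ). Here n = 6 and Σtᵢ = 2.03 + 8.34 + 8.29 + 7.15 + 4.21 + 6.31 = 36.33.
Posterior ∝ λ^2e^(−6λ) · λ^6e^(−36.33λ) = λ^8e^(−42.33λ), i.e. Gamma(9, 42.33).
Mode = (a−1)/b = 8/42.33 ≈ 0.189.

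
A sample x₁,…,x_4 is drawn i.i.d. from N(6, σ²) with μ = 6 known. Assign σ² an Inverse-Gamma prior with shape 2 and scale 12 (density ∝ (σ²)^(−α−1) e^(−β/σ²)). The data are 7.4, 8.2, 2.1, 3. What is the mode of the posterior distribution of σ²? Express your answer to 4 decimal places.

σ̂²_MAP = 5.5010

Sum of squared deviations about the known mean: SS = (7.4−6)² + (8.2−6)² + (2.1−6)² + (3−6)² = 31.01.
The Normal likelihood contributes (σ²)^(−n/2) exp(−SS/(2σ²)), so the posterior is Inverse-Gamma(α + n/2, β + SS/2) = Inverse-Gamma(4, 27.505).
The mode of Inverse-Gamma(a, b) is b/(a+1) = 27.505/5 ≈ 5.5010.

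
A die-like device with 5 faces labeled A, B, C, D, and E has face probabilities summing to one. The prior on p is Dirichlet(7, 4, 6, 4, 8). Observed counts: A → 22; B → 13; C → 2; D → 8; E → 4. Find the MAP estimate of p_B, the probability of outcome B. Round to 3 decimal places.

MAP estimate of p_B = 0.219

The posterior is Dirichlet(αᵢ + nᵢ) = Dirichlet(29, 17, 8, 12, 12).
For a Dirichlet(a₁,…,a_K) with all aᵢ > 1, the mode has j-th component (aⱼ − 1)/(Σaᵢ − K).
Here Σaᵢ = 78 and K = 5, so p_B = (17 − 1)/(78 − 5) = 16/73 ≈ 0.219.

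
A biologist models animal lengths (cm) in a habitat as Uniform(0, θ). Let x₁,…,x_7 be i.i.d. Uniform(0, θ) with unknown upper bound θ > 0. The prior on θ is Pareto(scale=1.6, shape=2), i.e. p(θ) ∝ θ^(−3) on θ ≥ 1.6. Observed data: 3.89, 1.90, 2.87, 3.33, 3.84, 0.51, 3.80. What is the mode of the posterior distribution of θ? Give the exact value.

The Uniform(0, θ) likelihood is θ^(−n) for θ ≥ max(xᵢ), zero otherwise. Here max(xᵢ) = 3.89.
Posterior ∝ θ^(−3) · θ^(−7) = θ^(−10) on θ ≥ max(1.6, 3.89) = 3.89.
This density is strictly decreasing in θ, so the posterior mode lies at the lower boundary of the support.

θ̂_MAP = 3.89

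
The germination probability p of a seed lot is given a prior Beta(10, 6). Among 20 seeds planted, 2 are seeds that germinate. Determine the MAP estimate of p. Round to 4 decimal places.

p̂_MAP = 0.3235

Prior: Beta(10, 6).
Data: 2 successes in 20 trials. The binomial likelihood contributes p^2(1−p)^18, so the posterior is Beta(10+2, 6+18) = Beta(12, 24).
For Beta(a, b) with a, b > 1 the mode is (a−1)/(a+b−2) = 11/34 ≈ 0.3235.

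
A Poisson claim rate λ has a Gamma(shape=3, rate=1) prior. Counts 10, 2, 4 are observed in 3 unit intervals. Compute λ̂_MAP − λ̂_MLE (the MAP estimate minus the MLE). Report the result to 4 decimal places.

Σxᵢ = 16. Posterior is Gamma(19, 4); MAP = (19−1)/4 = 18/4 ≈ 4.50000.
MLE = x̄ = 16/3 ≈ 5.33333.
Difference = 18/4 − 16/3 = -5/6 ≈ -0.8333.

MAP − MLE = -0.8333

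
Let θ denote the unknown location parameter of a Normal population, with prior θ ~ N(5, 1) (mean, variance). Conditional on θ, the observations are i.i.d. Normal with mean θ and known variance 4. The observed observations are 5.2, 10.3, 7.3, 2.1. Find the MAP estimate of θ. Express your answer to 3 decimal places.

n = 4; x̄ = (5.2 + 10.3 + 7.3 + 2.1)/4 = 24.9/4 = 6.225.
For a Normal prior and Normal likelihood with known variance, the posterior is Normal; its mode equals its mean, the precision-weighted average.
Prior precision 1/σ₀² = 1/1 = 1; data precision n/σ² = 4/4 = 1.
θ̂ = (1·5 + 1·6.225) / (1 + 1) = 11.225/2 = 5.6125 ≈ 5.613.

θ̂_MAP = 5.613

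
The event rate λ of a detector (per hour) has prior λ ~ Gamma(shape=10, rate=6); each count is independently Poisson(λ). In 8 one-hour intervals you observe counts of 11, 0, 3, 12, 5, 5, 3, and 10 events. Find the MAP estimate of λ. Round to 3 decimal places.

Σxᵢ = 11+0+3+12+5+5+3+10 = 49, with n = 8.
Posterior ∝ λ^9e^(−6λ) · λ^49e^(−8λ) = λ^58e^(−14λ), i.e. Gamma(shape=59, rate=14).
The mode of a Gamma(a, b) with a ≥ 1 (shape–rate) is (a−1)/b = 58/14 ≈ 4.143.

λ̂_MAP = 4.143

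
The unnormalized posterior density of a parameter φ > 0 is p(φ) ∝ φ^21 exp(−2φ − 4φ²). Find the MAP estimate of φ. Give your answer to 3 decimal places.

φ̂_MAP = 1.500

ℓ'(φ) = 21/φ − 2 − 8φ. Setting this to zero and multiplying by φ: 8φ² + 2φ − 21 = 0.
φ = (−2 + √(2² + 4·8·21)) / (2·8) = (−2 + √676) / 16 = (−2 + 26)/16 = 3/2.
ℓ''(φ) = −21/φ² − 8 < 0, confirming a maximum.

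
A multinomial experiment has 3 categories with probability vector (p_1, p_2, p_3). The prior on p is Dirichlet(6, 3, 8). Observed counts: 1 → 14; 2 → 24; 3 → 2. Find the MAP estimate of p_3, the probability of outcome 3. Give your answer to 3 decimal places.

MAP estimate: 0.167

The posterior is Dirichlet(αᵢ + nᵢ) = Dirichlet(20, 27, 10).
For a Dirichlet(a₁,…,a_K) with all aᵢ > 1, the mode has j-th component (aⱼ − 1)/(Σaᵢ − K).
Here Σaᵢ = 57 and K = 3, so p_3 = (10 − 1)/(57 − 3) = 9/54 ≈ 0.167.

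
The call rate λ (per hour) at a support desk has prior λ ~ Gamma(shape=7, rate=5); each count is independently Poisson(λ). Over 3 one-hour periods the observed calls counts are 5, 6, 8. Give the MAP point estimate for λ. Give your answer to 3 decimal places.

Σxᵢ = 5+6+8 = 19, with n = 3.
Posterior ∝ λ^6e^(−5λ) · λ^19e^(−3λ) = λ^25e^(−8λ), i.e. Gamma(shape=26, rate=8).
The mode of a Gamma(a, b) with a ≥ 1 (shape–rate) is (a−1)/b = 25/8 ≈ 3.125.

λ̂_MAP = 3.125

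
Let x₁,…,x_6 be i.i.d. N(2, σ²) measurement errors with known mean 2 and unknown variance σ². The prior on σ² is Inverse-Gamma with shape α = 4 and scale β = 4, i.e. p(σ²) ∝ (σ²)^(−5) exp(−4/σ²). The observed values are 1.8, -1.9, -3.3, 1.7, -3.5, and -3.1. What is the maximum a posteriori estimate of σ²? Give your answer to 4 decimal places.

σ̂²_MAP = 6.7306

Sum of squared deviations about the known mean: SS = (1.8−2)² + (-1.9−2)² + (-3.3−2)² + (1.7−2)² + (-3.5−2)² + (-3.1−2)² = 99.69.
The Normal likelihood contributes (σ²)^(−n/2) exp(−SS/(2σ²)), so the posterior is Inverse-Gamma(α + n/2, β + SS/2) = Inverse-Gamma(7, 53.845).
The mode of Inverse-Gamma(a, b) is b/(a+1) = 53.845/8 ≈ 6.7306.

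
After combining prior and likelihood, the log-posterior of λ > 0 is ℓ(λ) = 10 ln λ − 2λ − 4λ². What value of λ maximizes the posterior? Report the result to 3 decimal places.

ℓ'(λ) = 10/λ − 2 − 8λ. Setting this to zero and multiplying by λ: 8λ² + 2λ − 10 = 0.
λ = (−2 + √(2² + 4·8·10)) / (2·8) = (−2 + √324) / 16 = (−2 + 18)/16 = 1.
ℓ''(λ) = −10/λ² − 8 < 0, confirming a maximum.

λ̂_MAP = 1.000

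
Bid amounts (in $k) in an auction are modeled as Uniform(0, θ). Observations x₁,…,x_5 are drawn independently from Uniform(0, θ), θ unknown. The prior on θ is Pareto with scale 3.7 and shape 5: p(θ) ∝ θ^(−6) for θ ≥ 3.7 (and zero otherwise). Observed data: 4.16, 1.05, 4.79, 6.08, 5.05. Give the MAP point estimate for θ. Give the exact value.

θ̂_MAP = 6.08

The Uniform(0, θ) likelihood is θ^(−n) for θ ≥ max(xᵢ), zero otherwise. Here max(xᵢ) = 6.08.
Posterior ∝ θ^(−6) · θ^(−5) = θ^(−11) on θ ≥ max(3.7, 6.08) = 6.08.
This density is strictly decreasing in θ, so the posterior mode lies at the lower boundary of the support.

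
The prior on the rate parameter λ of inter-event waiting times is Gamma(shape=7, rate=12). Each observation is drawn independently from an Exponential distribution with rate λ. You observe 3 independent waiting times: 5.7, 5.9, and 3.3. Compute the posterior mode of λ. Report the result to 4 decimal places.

The Exponential(rate=λ) likelihood is ∝ λ^n e^(−λΣtᵢ). Here n = 3 and Σtᵢ = 5.7 + 5.9 + 3.3 = 14.9.
Posterior ∝ λ^6e^(−12λ) · λ^3e^(−14.9λ) = λ^9e^(−26.9λ), i.e. Gamma(10, 26.9).
Mode = (a−1)/b = 9/26.9 ≈ 0.3346.

λ̂_MAP = 0.3346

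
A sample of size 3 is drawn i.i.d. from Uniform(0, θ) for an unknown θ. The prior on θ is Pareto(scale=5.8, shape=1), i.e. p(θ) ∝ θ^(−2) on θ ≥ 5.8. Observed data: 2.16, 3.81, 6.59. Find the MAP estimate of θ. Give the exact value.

θ̂_MAP = 6.59

The Uniform(0, θ) likelihood is θ^(−n) for θ ≥ max(xᵢ), zero otherwise. Here max(xᵢ) = 6.59.
Posterior ∝ θ^(−2) · θ^(−3) = θ^(−5) on θ ≥ max(5.8, 6.59) = 6.59.
This density is strictly decreasing in θ, so the posterior mode lies at the lower boundary of the support.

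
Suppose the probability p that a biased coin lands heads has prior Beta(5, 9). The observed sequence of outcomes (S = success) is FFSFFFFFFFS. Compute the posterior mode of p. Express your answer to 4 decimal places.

Prior: Beta(5, 9).
Data: 2 successes in 11 trials (from the sequence). The binomial likelihood contributes p^2(1−p)^9, so the posterior is Beta(5+2, 9+9) = Beta(7, 18).
For Beta(a, b) with a, b > 1 the mode is (a−1)/(a+b−2) = 6/23 ≈ 0.2609.

p̂_MAP = 0.2609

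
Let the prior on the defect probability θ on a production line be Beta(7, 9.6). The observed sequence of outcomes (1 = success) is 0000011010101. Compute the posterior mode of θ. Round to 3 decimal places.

Prior: Beta(7, 9.6).
Data: 5 successes in 13 trials (from the sequence). The binomial likelihood contributes θ^5(1−θ)^8, so the posterior is Beta(7+5, 9.6+8) = Beta(12, 17.6).
For Beta(a, b) with a, b > 1 the mode is (a−1)/(a+b−2) = 11/27.6 ≈ 0.399.

θ̂_MAP = 0.399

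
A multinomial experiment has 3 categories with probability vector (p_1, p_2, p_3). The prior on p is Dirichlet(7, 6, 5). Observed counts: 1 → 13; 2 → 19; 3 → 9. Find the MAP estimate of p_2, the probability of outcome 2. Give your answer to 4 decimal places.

MAP estimate: 0.4286

The posterior is Dirichlet(αᵢ + nᵢ) = Dirichlet(20, 25, 14).
For a Dirichlet(a₁,…,a_K) with all aᵢ > 1, the mode has j-th component (aⱼ − 1)/(Σaᵢ − K).
Here Σaᵢ = 59 and K = 3, so p_2 = (25 − 1)/(59 − 3) = 24/56 ≈ 0.4286.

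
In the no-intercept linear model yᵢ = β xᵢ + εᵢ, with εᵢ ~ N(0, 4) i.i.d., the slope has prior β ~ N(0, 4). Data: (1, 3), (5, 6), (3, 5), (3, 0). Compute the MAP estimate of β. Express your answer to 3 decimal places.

log p(β | y) = −Σ(yᵢ − βxᵢ)²/(2·4) − β²/(2·4) + const.
Setting the derivative to zero: Σxᵢ(yᵢ − βxᵢ)/4 − β/4 = 0, so β = Σxᵢyᵢ / (Σxᵢ² + σ²/τ²).
Σxᵢyᵢ = 1·3 + 5·6 + 3·5 + 3·0 = 48; Σxᵢ² = 44; σ²/τ² = 1.
β̂_MAP = 48 / (44 + 1) = 48/45 ≈ 1.067.

β̂_MAP = 1.067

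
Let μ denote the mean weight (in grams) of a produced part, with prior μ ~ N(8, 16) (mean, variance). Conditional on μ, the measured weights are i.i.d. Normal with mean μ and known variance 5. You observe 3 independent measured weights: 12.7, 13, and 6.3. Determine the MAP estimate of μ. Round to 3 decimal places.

n = 3; x̄ = (12.7 + 13 + 6.3)/3 = 32/3 = 32/3 ≈ 10.6667.
For a Normal prior and Normal likelihood with known variance, the posterior is Normal; its mode equals its mean, the precision-weighted average.
Prior precision 1/σ₀² = 1/16 = 0.0625; data precision n/σ² = 3/5 = 0.6.
μ̂ = (0.0625·8 + 0.6·(32/3)) / (0.0625 + 0.6) = 6.9/0.6625 = 552/53 ≈ 10.415.

μ̂_MAP = 10.415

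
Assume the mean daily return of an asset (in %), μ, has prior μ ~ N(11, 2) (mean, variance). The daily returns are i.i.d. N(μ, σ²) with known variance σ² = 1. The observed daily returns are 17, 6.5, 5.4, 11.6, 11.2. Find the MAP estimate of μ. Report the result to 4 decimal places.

μ̂_MAP = 10.4000

n = 5; x̄ = (17 + 6.5 + 5.4 + 11.6 + 11.2)/5 = 51.7/5 = 10.34.
For a Normal prior and Normal likelihood with known variance, the posterior is Normal; its mode equals its mean, the precision-weighted average.
Prior precision 1/σ₀² = 1/2 = 0.5; data precision n/σ² = 5/1 = 5.
μ̂ = (0.5·11 + 5·10.34) / (0.5 + 5) = 57.2/5.5 = 10.4000.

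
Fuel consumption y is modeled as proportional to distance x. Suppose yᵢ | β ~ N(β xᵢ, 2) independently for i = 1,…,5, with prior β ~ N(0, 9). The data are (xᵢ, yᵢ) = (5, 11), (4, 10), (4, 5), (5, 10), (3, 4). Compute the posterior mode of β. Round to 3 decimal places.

log p(β | y) = −Σ(yᵢ − βxᵢ)²/(2·2) − β²/(2·9) + const.
Setting the derivative to zero: Σxᵢ(yᵢ − βxᵢ)/2 − β/9 = 0, so β = Σxᵢyᵢ / (Σxᵢ² + σ²/τ²).
Σxᵢyᵢ = 5·11 + 4·10 + 4·5 + 5·10 + 3·4 = 177; Σxᵢ² = 91; σ²/τ² = 2/9.
β̂_MAP = 177 / (91 + 2/9) = 177/(821/9) = 1593/821 ≈ 1.940.

β̂_MAP = 1.940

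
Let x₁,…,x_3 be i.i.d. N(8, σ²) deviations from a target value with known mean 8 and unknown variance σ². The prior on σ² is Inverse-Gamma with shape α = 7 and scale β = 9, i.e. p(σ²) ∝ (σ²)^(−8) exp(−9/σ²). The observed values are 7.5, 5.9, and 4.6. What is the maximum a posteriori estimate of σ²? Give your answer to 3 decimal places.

Sum of squared deviations about the known mean: SS = (7.5−8)² + (5.9−8)² + (4.6−8)² = 16.22.
The Normal likelihood contributes (σ²)^(−n/2) exp(−SS/(2σ²)), so the posterior is Inverse-Gamma(α + n/2, β + SS/2) = Inverse-Gamma(8.5, 17.11).
The mode of Inverse-Gamma(a, b) is b/(a+1) = 17.11/9.5 ≈ 1.801.

σ̂²_MAP = 1.801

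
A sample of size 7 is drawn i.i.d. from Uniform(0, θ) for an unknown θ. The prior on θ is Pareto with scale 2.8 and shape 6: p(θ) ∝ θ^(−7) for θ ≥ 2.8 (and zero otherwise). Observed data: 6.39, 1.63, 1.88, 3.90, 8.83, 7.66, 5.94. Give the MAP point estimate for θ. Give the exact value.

θ̂_MAP = 8.83

The Uniform(0, θ) likelihood is θ^(−n) for θ ≥ max(xᵢ), zero otherwise. Here max(xᵢ) = 8.83.
Posterior ∝ θ^(−7) · θ^(−7) = θ^(−14) on θ ≥ max(2.8, 8.83) = 8.83.
This density is strictly decreasing in θ, so the posterior mode lies at the lower boundary of the support.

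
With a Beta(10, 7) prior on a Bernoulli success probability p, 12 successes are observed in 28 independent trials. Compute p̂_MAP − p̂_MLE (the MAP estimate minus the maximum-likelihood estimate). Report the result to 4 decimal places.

MAP − MLE = 0.0598

Posterior is Beta(22, 23); MAP = (22−1)/(45−2) = 21/43 ≈ 0.48837.
MLE ignores the prior: p̂_MLE = k/n = 12/28 ≈ 0.42857.
Difference = 21/43 − 12/28 = 18/301 ≈ 0.0598.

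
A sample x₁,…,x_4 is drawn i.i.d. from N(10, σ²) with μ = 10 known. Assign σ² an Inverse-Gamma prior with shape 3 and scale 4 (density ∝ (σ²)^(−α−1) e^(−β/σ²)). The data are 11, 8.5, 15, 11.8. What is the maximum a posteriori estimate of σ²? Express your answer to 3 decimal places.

Sum of squared deviations about the known mean: SS = (11−10)² + (8.5−10)² + (15−10)² + (11.8−10)² = 31.49.
The Normal likelihood contributes (σ²)^(−n/2) exp(−SS/(2σ²)), so the posterior is Inverse-Gamma(α + n/2, β + SS/2) = Inverse-Gamma(5, 19.745).
The mode of Inverse-Gamma(a, b) is b/(a+1) = 19.745/6 ≈ 3.291.

σ̂²_MAP = 3.291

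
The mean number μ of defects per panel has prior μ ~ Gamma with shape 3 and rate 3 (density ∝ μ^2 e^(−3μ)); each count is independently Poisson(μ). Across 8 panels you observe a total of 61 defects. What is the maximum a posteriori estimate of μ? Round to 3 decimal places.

Σxᵢ = 61, n = 8.
Posterior ∝ μ^2e^(−3μ) · μ^61e^(−8μ) = μ^63e^(−11μ), i.e. Gamma(shape=64, rate=11).
The mode of a Gamma(a, b) with a ≥ 1 (shape–rate) is (a−1)/b = 63/11 ≈ 5.727.

μ̂_MAP = 5.727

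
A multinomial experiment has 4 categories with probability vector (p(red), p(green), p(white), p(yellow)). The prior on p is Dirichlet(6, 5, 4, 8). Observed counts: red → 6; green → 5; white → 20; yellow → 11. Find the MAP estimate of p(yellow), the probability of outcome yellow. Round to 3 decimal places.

The posterior is Dirichlet(αᵢ + nᵢ) = Dirichlet(12, 10, 24, 19).
For a Dirichlet(a₁,…,a_K) with all aᵢ > 1, the mode has j-th component (aⱼ − 1)/(Σaᵢ − K).
Here Σaᵢ = 65 and K = 4, so p(yellow) = (19 − 1)/(65 − 4) = 18/61 ≈ 0.295.

MAP estimate of p(yellow) = 0.295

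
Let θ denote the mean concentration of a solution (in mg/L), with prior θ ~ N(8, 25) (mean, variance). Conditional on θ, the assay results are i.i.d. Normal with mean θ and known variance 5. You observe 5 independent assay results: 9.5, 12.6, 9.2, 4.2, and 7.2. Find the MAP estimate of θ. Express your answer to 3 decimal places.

θ̂_MAP = 8.519

n = 5; x̄ = (9.5 + 12.6 + 9.2 + 4.2 + 7.2)/5 = 42.7/5 = 8.54.
For a Normal prior and Normal likelihood with known variance, the posterior is Normal; its mode equals its mean, the precision-weighted average.
Prior precision 1/σ₀² = 1/25 = 0.04; data precision n/σ² = 5/5 = 1.
θ̂ = (0.04·8 + 1·8.54) / (0.04 + 1) = 8.86/1.04 = 443/52 ≈ 8.519.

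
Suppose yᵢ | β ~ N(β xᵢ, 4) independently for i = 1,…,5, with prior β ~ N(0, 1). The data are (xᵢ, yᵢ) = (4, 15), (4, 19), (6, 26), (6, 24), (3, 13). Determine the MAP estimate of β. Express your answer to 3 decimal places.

β̂_MAP = 4.060

log p(β | y) = −Σ(yᵢ − βxᵢ)²/(2·4) − β²/(2·1) + const.
Setting the derivative to zero: Σxᵢ(yᵢ − βxᵢ)/4 − β/1 = 0, so β = Σxᵢyᵢ / (Σxᵢ² + σ²/τ²).
Σxᵢyᵢ = 4·15 + 4·19 + 6·26 + 6·24 + 3·13 = 475; Σxᵢ² = 113; σ²/τ² = 4.
β̂_MAP = 475 / (113 + 4) = 475/117 ≈ 4.060.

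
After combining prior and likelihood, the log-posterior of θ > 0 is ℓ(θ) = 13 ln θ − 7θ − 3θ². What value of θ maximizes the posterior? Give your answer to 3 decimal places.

θ̂_MAP = 1.000

ℓ'(θ) = 13/θ − 7 − 6θ. Setting this to zero and multiplying by θ: 6θ² + 7θ − 13 = 0.
θ = (−7 + √(7² + 4·6·13)) / (2·6) = (−7 + √361) / 12 = (−7 + 19)/12 = 1.
ℓ''(θ) = −13/θ² − 6 < 0, confirming a maximum.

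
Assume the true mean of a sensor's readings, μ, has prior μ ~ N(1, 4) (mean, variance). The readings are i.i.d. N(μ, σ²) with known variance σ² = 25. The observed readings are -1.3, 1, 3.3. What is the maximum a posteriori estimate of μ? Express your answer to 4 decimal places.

μ̂_MAP = 1.0000

n = 3; x̄ = ((-1.3) + 1 + 3.3)/3 = 3/3 = 1.
For a Normal prior and Normal likelihood with known variance, the posterior is Normal; its mode equals its mean, the precision-weighted average.
Prior precision 1/σ₀² = 1/4 = 0.25; data precision n/σ² = 3/25 = 0.12.
μ̂ = (0.25·1 + 0.12·1) / (0.25 + 0.12) = 0.37/0.37 = 1.0000.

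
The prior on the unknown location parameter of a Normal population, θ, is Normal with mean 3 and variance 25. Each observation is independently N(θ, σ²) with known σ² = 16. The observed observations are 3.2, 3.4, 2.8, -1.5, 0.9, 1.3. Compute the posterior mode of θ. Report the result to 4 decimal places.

n = 6; x̄ = (3.2 + 3.4 + 2.8 + (-1.5) + 0.9 + 1.3)/6 = 10.1/6 = 101/60 ≈ 1.6833.
For a Normal prior and Normal likelihood with known variance, the posterior is Normal; its mode equals its mean, the precision-weighted average.
Prior precision 1/σ₀² = 1/25 = 0.04; data precision n/σ² = 6/16 = 0.375.
θ̂ = (0.04·3 + 0.375·(101/60)) / (0.04 + 0.375) = 0.75125/0.415 = 601/332 ≈ 1.8102.

θ̂_MAP = 1.8102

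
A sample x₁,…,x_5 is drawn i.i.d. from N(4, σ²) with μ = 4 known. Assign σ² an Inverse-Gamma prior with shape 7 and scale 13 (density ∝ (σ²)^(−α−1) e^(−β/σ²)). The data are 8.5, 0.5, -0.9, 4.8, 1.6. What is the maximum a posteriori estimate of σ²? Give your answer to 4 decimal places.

Sum of squared deviations about the known mean: SS = (8.5−4)² + (0.5−4)² + (-0.9−4)² + (4.8−4)² + (1.6−4)² = 62.91.
The Normal likelihood contributes (σ²)^(−n/2) exp(−SS/(2σ²)), so the posterior is Inverse-Gamma(α + n/2, β + SS/2) = Inverse-Gamma(9.5, 44.455).
The mode of Inverse-Gamma(a, b) is b/(a+1) = 44.455/10.5 ≈ 4.2338.

σ̂²_MAP = 4.2338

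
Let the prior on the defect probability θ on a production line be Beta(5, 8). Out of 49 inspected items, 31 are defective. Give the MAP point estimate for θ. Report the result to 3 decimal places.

θ̂_MAP = 0.583

Prior: Beta(5, 8).
Data: 31 successes in 49 trials. The binomial likelihood contributes θ^31(1−θ)^18, so the posterior is Beta(5+31, 8+18) = Beta(36, 26).
For Beta(a, b) with a, b > 1 the mode is (a−1)/(a+b−2) = 35/60 ≈ 0.583.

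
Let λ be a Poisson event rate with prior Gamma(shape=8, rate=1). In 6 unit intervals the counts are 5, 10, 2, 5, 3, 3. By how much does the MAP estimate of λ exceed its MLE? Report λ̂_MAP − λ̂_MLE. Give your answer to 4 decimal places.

MAP − MLE = 0.3333

Σxᵢ = 28. Posterior is Gamma(36, 7); MAP = (36−1)/7 = 35/7 ≈ 5.00000.
MLE = x̄ = 28/6 ≈ 4.66667.
Difference = 35/7 − 28/6 = 1/3 ≈ 0.3333.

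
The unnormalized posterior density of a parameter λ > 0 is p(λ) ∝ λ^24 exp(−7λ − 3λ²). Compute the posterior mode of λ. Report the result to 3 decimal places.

λ̂_MAP = 1.500

ℓ'(λ) = 24/λ − 7 − 6λ. Setting this to zero and multiplying by λ: 6λ² + 7λ − 24 = 0.
λ = (−7 + √(7² + 4·6·24)) / (2·6) = (−7 + √625) / 12 = (−7 + 25)/12 = 3/2.
ℓ''(λ) = −24/λ² − 6 < 0, confirming a maximum.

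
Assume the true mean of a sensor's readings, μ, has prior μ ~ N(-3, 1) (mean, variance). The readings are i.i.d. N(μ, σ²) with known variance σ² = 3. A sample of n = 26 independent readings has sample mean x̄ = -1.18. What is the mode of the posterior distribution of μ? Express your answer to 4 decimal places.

μ̂_MAP = -1.3683

n = 26, x̄ = -1.18.
For a Normal prior and Normal likelihood with known variance, the posterior is Normal; its mode equals its mean, the precision-weighted average.
Prior precision 1/σ₀² = 1/1 = 1; data precision n/σ² = 26/3.
μ̂ = (1·(-3) + (26/3)·(-1.18)) / (1 + 26/3) = (-992/75)/(29/3) = -992/725 ≈ -1.3683.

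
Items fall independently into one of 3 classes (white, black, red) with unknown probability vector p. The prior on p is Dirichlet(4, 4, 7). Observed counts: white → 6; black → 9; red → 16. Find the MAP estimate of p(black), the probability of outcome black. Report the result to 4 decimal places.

MAP estimate of p(black) = 0.2791

The posterior is Dirichlet(αᵢ + nᵢ) = Dirichlet(10, 13, 23).
For a Dirichlet(a₁,…,a_K) with all aᵢ > 1, the mode has j-th component (aⱼ − 1)/(Σaᵢ − K).
Here Σaᵢ = 46 and K = 3, so p(black) = (13 − 1)/(46 − 3) = 12/43 ≈ 0.2791.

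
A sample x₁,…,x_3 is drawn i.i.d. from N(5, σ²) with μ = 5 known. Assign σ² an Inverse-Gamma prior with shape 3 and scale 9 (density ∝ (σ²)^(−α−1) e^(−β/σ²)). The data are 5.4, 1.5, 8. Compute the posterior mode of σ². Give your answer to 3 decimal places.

Sum of squared deviations about the known mean: SS = (5.4−5)² + (1.5−5)² + (8−5)² = 21.41.
The Normal likelihood contributes (σ²)^(−n/2) exp(−SS/(2σ²)), so the posterior is Inverse-Gamma(α + n/2, β + SS/2) = Inverse-Gamma(4.5, 19.705).
The mode of Inverse-Gamma(a, b) is b/(a+1) = 19.705/5.5 ≈ 3.583.

σ̂²_MAP = 3.583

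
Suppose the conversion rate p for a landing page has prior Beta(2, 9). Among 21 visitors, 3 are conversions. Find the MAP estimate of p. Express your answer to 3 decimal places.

Prior: Beta(2, 9).
Data: 3 successes in 21 trials. The binomial likelihood contributes p^3(1−p)^18, so the posterior is Beta(2+3, 9+18) = Beta(5, 27).
For Beta(a, b) with a, b > 1 the mode is (a−1)/(a+b−2) = 4/30 ≈ 0.133.

p̂_MAP = 0.133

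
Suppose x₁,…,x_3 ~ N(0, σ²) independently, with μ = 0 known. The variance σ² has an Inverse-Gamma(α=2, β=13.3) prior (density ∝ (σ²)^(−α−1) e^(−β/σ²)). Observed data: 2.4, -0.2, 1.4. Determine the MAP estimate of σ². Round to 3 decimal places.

σ̂²_MAP = 3.818

Sum of squared deviations about the known mean: SS = (2.4−0)² + (-0.2−0)² + (1.4−0)² = 7.76.
The Normal likelihood contributes (σ²)^(−n/2) exp(−SS/(2σ²)), so the posterior is Inverse-Gamma(α + n/2, β + SS/2) = Inverse-Gamma(3.5, 17.18).
The mode of Inverse-Gamma(a, b) is b/(a+1) = 17.18/4.5 ≈ 3.818.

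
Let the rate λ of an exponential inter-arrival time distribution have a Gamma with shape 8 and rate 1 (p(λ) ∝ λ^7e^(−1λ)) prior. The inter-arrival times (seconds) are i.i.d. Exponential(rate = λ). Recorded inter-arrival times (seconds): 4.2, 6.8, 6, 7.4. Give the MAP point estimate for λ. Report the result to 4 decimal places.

λ̂_MAP = 0.4331

The Exponential(rate=λ) likelihood is ∝ λ^n e^(−λΣtᵢ). Here n = 4 and Σtᵢ = 4.2 + 6.8 + 6 + 7.4 = 24.4.
Posterior ∝ λ^7e^(−1λ) · λ^4e^(−24.4λ) = λ^11e^(−25.4λ), i.e. Gamma(12, 25.4).
Mode = (a−1)/b = 11/25.4 ≈ 0.4331.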